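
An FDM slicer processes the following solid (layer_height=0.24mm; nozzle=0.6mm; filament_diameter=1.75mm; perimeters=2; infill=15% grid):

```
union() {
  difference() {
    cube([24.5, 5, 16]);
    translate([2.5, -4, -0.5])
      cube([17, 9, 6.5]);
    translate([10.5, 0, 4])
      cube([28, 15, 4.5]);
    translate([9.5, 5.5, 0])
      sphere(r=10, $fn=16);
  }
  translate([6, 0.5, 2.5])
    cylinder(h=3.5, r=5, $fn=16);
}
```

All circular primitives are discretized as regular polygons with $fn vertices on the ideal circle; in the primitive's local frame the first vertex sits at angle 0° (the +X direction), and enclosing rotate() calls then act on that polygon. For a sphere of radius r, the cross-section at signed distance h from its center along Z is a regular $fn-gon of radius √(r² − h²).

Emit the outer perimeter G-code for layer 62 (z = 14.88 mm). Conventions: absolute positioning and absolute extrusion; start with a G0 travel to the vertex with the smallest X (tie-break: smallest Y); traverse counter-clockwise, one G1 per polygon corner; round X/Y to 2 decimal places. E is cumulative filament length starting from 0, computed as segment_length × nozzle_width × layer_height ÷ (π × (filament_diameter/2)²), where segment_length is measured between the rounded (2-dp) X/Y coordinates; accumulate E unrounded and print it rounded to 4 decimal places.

G0 X0.00 Y0.00 Z14.88
G1 X24.50 Y0.00 E1.4668
G1 X24.50 Y5.00 E1.7661
G1 X0.00 Y5.00 E3.2329
G1 X0.00 Y0.00 E3.5322

At z = 14.88 mm: the 24.5×5 cube contributes its full rectangle; the cube at (2.5, -4) does not reach this height (z outside [-0.5, 6]); the cube at (10.5, 0) does not reach this height (z outside [4, 8.5]); the sphere at (9.5, 5.5) does not reach this height (|z−center|=14.880 > r=10); Taking the first minus the rest: none of the subtracted shapes is present at this height, so the 24.5×5 cube is unchanged — 1 connected region; the cylinder at (6, 0.5) is absent (z outside [2.5, 6]); Combining (union): only the result so far is present, so the union is just that shape — 1 connected region. The outline is a single polygon with 4 vertices. Extrusion per mm of travel: 0.6 × 0.24 / (π × 0.875²) = 0.059868. Accumulating E over each segment gives final E = 3.5322.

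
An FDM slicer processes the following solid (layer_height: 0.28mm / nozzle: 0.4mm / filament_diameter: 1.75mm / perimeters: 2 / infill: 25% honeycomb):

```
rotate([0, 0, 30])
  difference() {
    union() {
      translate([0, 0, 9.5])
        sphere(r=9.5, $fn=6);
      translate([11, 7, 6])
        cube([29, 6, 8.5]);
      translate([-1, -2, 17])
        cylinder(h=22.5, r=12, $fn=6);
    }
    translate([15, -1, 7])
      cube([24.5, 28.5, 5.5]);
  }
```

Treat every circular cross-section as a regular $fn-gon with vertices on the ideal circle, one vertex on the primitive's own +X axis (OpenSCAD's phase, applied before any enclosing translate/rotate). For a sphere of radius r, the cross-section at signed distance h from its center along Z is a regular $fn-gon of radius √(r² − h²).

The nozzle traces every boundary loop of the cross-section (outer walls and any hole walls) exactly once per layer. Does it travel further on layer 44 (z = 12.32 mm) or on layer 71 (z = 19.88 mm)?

layer 44 (z = 12.32 mm)

Layer 44 (z = 12.32): the r=9.5 sphere slices to a regular 6-gon of circumradius 9.072 (√(r²−h²) with h=2.82 from center) (perimeter = 2·6·9.072·sin(180°/6) = 54.43 mm); the cube at (11, 7) (footprint 29×6) is included at this height (perimeter 70.00 mm); the cylinder at (-1, -2) does not reach this height (z outside [17, 39.5]); Combining (union): the 2 present regions are separate (no shared area or edge), so areas and boundary lengths simply add and each stays a separate island — boundary = 124.43 mm; the 24.5×28.5 cube at (15, -1) contributes its full rectangle (perimeter 106.00 mm); Subtracting the remaining from the first: starting from that combined region, the 24.5×28.5 cube at (15, -1) partially overlaps it — only the 147.00 mm² overlap (of its 698.25 mm²) is removed, clipping the outline — boundary = 87.43 mm; (rotated 30° about Z; rotation is an isometry so areas/perimeters/island counts are preserved). So its perimeter = 87.43 mm. Layer 71 (z = 19.88): the sphere is not intersected at this z (|z−center|=10.380 > r=9.5); the cube at (11, 7) does not reach this height (z outside [6, 14.5]); the r=12 cylinder at (-1, -2) gives a regular 6-gon of circumradius 12 (constant along its height) (perimeter = 2·6·12.000·sin(180°/6) = 72.00 mm); Merging all regions: only the r=12 cylinder at (-1, -2) is present, so the union is just that shape — boundary = 72.00 mm; the cube at (15, -1) does not reach this height (z outside [7, 12.5]); Taking the first minus the rest: none of the subtracted shapes is present at this height, so the result so far is unchanged — boundary = 72.00 mm; (rotated 30° about Z; rotation is an isometry so areas/perimeters/island counts are preserved). So its perimeter = 72.00 mm. Layer 44 is larger (87.43 vs 72.00 mm).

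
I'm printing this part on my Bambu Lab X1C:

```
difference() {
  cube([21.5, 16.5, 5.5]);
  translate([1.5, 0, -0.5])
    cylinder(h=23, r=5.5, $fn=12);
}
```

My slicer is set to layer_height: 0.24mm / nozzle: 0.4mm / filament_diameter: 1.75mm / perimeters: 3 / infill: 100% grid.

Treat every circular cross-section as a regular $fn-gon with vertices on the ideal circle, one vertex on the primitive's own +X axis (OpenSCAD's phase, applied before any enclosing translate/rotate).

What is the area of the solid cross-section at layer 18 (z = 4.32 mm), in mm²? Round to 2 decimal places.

At z = 4.32 mm: the cube is present — its section is the full 21.5×16.5 rectangle (area 354.75 mm²); the cylinder at (1.5, 0): section is a regular 12-gon, circumradius r=5.5 (area = (12/2)·5.500²·sin(360°/12) = 90.75 mm²); Subtracting the remaining from the first: starting from the 21.5×16.5 cube (354.75 mm²), the r=5.5 cylinder at (1.5, 0) partially overlaps it — only the 30.64 mm² overlap (of its 90.75 mm²) is removed, clipping the outline — area = 324.11 mm². Overall, the cross-section is a single solid region. Net area = 324.11 mm².

324.11 mm²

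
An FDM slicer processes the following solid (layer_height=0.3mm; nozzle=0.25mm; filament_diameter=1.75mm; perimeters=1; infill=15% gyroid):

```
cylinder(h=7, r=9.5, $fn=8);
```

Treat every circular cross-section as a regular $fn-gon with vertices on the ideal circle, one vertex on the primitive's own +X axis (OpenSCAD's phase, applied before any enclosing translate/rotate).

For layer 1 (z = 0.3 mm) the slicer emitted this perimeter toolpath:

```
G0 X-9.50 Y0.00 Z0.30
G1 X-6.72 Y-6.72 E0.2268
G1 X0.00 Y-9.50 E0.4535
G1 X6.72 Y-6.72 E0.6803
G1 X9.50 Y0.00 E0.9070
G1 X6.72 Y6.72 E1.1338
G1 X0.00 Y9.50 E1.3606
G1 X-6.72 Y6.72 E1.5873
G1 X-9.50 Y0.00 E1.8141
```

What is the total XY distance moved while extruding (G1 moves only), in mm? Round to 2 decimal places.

58.18 mm

Sum the Euclidean lengths of each G1 segment: total = 58.18 mm.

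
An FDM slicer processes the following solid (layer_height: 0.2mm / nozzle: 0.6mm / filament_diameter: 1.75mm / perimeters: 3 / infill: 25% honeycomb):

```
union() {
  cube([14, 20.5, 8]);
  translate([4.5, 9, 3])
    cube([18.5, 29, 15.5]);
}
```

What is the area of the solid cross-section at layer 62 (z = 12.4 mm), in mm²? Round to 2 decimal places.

At z = 12.4 mm: the cube is absent (z outside [0, 8]); the cube at (4.5, 9) (footprint 18.5×29) is included at this height (area 536.50 mm²); Taking the union: only the 18.5×29 cube at (4.5, 9) is present, so the union is just that shape — area = 536.50 mm². Overall, the cross-section is a single solid region. Net area = 536.50 mm².

536.50 mm²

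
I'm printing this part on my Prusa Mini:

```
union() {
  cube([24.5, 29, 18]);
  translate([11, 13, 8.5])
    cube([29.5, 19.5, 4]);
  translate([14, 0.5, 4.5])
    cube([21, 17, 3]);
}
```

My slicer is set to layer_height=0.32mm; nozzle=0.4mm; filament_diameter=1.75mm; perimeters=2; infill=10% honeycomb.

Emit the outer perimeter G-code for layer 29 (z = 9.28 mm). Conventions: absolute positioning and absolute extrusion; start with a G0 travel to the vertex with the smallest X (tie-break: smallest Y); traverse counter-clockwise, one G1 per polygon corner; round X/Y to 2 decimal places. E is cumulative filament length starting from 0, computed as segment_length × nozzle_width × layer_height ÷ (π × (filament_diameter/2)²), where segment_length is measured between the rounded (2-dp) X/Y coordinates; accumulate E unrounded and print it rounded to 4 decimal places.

G0 X0.00 Y0.00 Z9.28
G1 X24.50 Y0.00 E1.3038
G1 X24.50 Y13.00 E1.9956
G1 X40.50 Y13.00 E2.8471
G1 X40.50 Y32.50 E3.8848
G1 X11.00 Y32.50 E5.4547
G1 X11.00 Y29.00 E5.6409
G1 X0.00 Y29.00 E6.2263
G1 X0.00 Y0.00 E7.7696

At z = 9.28 mm: the cube is present — its section is the full 24.5×29 rectangle; the cube at (11, 13) is present — its section is the full 29.5×19.5 rectangle; the cube at (14, 0.5) is not intersected at this z (z outside [4.5, 7.5]); Merging all regions: the regions partially overlap (shared area 216.00 mm²), so overlapping operands fuse into one piece — 1 connected region. The outline is a single polygon with 8 vertices. Extrusion per mm of travel: 0.4 × 0.32 / (π × 0.875²) = 0.053216. Accumulating E over each segment gives final E = 7.7696.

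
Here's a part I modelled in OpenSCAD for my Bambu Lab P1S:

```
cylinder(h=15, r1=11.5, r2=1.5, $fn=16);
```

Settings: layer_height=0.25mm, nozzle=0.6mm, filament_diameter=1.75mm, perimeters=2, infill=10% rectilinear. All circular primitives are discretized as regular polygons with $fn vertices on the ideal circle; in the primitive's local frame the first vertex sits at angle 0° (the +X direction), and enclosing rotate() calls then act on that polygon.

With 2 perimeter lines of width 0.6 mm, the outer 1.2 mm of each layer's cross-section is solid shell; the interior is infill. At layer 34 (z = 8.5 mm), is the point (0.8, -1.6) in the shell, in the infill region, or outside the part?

At z = 8.5 mm: the cone contributes a regular 16-gon of circumradius 5.833 (interpolated between r1=11.5 and r2=1.5 at t=0.567). Overall, the cross-section is a single solid region. The nearest boundary edge runs (2.23, -5.39)→(4.12, -4.12); distance from the point to it = 3.95 mm. The point is inside the cross-section and 3.95 mm from the nearest boundary — more than the 1.2 mm shell width (2 × 0.6), so it's in the infill interior.

infill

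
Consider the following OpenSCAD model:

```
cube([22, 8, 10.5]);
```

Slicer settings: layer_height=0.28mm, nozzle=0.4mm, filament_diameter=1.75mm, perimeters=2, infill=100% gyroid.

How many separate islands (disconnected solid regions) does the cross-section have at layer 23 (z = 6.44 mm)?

At z = 6.44 mm: the 22×8 cube contributes its full rectangle. Overall, the cross-section is a single solid region. Island count = 1.

1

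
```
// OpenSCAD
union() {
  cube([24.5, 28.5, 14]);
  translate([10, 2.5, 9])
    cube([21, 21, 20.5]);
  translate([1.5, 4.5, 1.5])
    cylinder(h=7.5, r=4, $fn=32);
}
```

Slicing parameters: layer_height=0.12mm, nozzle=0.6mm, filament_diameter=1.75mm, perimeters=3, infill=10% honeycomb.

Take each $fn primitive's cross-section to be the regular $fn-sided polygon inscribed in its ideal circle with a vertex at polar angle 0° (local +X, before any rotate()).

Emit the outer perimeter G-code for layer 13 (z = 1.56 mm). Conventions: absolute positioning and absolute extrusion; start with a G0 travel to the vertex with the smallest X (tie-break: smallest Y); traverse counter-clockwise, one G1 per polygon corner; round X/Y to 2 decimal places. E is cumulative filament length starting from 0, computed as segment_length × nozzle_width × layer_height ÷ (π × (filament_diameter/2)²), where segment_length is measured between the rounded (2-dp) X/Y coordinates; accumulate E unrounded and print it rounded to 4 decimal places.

At z = 1.56 mm: the cube is present — its section is the full 24.5×28.5 rectangle; the cube at (10, 2.5) is absent (z outside [9, 29.5]); the cylinder at (1.5, 4.5): section is a regular 32-gon, circumradius r=4; Combining (union): the regions partially overlap (shared area 36.64 mm²), so overlapping operands fuse into one piece — 1 connected region. The outline is a single polygon with 19 vertices. Extrusion per mm of travel: 0.6 × 0.12 / (π × 0.875²) = 0.029934. Accumulating E over each segment gives final E = 3.2352.

G0 X-2.50 Y4.50 Z1.56
G1 X-2.42 Y3.72 E0.0235
G1 X-2.20 Y2.97 E0.0469
G1 X-1.83 Y2.28 E0.0703
G1 X-1.33 Y1.67 E0.0939
G1 X-0.72 Y1.17 E0.1175
G1 X-0.03 Y0.80 E0.1410
G1 X0.00 Y0.80 E0.1419
G1 X0.00 Y0.00 E0.1658
G1 X24.50 Y0.00 E0.8992
G1 X24.50 Y28.50 E1.7523
G1 X0.00 Y28.50 E2.4857
G1 X0.00 Y8.20 E3.0934
G1 X-0.03 Y8.20 E3.0943
G1 X-0.72 Y7.83 E3.1177
G1 X-1.33 Y7.33 E3.1413
G1 X-1.83 Y6.72 E3.1649
G1 X-2.20 Y6.03 E3.1884
G1 X-2.42 Y5.28 E3.2118
G1 X-2.50 Y4.50 E3.2352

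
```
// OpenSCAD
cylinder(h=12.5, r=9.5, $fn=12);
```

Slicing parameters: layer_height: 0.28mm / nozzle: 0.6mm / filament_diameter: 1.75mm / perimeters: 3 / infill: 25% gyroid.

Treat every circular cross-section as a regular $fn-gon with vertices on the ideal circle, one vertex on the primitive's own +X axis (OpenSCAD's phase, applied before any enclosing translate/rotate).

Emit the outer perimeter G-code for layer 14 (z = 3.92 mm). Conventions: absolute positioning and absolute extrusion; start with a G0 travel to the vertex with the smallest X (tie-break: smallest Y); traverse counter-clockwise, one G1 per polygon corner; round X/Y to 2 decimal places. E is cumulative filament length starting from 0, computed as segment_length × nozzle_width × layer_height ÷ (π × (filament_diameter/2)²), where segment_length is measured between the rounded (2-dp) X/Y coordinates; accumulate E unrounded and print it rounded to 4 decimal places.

G0 X-9.50 Y0.00 Z3.92
G1 X-8.23 Y-4.75 E0.3434
G1 X-4.75 Y-8.23 E0.6872
G1 X0.00 Y-9.50 E1.0306
G1 X4.75 Y-8.23 E1.3740
G1 X8.23 Y-4.75 E1.7178
G1 X9.50 Y0.00 E2.0612
G1 X8.23 Y4.75 E2.4046
G1 X4.75 Y8.23 E2.7484
G1 X0.00 Y9.50 E3.0918
G1 X-4.75 Y8.23 E3.4352
G1 X-8.23 Y4.75 E3.7789
G1 X-9.50 Y0.00 E4.1224

At z = 3.92 mm: the r=9.5 cylinder contributes a regular 12-gon of circumradius 9.5. The outline is a single polygon with 12 vertices. Extrusion per mm of travel: 0.6 × 0.28 / (π × 0.875²) = 0.069846. Accumulating E over each segment gives final E = 4.1224.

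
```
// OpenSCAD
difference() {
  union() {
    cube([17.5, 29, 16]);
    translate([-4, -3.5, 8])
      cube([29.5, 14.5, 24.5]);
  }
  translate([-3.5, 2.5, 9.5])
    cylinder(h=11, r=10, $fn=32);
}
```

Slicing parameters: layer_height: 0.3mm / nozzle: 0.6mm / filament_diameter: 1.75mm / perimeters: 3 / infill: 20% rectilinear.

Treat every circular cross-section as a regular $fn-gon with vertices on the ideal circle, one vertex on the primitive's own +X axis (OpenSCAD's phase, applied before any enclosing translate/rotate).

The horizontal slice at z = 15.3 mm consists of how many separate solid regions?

At z = 15.3 mm: the cube (footprint 17.5×29) is included at this height; the cube at (-4, -3.5) (footprint 29.5×14.5) is included at this height; Merging all regions: the regions partially overlap (shared area 192.50 mm²), so overlapping operands fuse into one piece — 1 connected region; the cylinder at (-3.5, 2.5): section is a regular 32-gon, circumradius r=10; Subtracting the remaining from the first: starting from the result so far, the r=10 cylinder at (-3.5, 2.5) partially overlaps it — only the 136.86 mm² overlap (of its 312.14 mm²) is removed, clipping the outline — 1 connected region. The result has 1 disconnected region.

1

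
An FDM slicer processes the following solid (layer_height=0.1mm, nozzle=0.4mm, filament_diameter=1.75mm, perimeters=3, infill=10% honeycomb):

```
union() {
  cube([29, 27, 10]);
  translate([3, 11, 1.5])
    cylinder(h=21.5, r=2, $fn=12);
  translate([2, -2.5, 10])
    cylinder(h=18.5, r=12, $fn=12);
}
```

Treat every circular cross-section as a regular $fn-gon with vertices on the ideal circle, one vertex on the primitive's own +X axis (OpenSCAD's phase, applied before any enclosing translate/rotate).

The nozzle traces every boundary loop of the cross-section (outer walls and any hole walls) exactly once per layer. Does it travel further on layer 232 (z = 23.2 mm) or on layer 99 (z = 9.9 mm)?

layer 99 (z = 9.9 mm)

Layer 232 (z = 23.2): the cube is not intersected at this z (z outside [0, 10]); the cylinder at (3, 11) does not reach this height (z outside [1.5, 23]); the r=12 cylinder at (2, -2.5) contributes a regular 12-gon of circumradius 12 (perimeter = 2·12·12.000·sin(180°/12) = 74.54 mm); Combining (union): only the r=12 cylinder at (2, -2.5) is present, so the union is just that shape — boundary = 74.54 mm. So its perimeter = 74.54 mm. Layer 99 (z = 9.9): the 29×27 cube contributes its full rectangle (perimeter 112.00 mm); the r=2 cylinder at (3, 11) contributes a regular 12-gon of circumradius 2 (perimeter = 2·12·2.000·sin(180°/12) = 12.42 mm); the cylinder at (2, -2.5) is not intersected at this z (z outside [10, 28.5]); Combining (union): the r=2 cylinder at (3, 11) lies entirely inside the 29×27 cube, so the union is just the 29×27 cube — boundary = 112.00 mm. So its perimeter = 112.00 mm. Layer 99 is larger (112.00 vs 74.54 mm).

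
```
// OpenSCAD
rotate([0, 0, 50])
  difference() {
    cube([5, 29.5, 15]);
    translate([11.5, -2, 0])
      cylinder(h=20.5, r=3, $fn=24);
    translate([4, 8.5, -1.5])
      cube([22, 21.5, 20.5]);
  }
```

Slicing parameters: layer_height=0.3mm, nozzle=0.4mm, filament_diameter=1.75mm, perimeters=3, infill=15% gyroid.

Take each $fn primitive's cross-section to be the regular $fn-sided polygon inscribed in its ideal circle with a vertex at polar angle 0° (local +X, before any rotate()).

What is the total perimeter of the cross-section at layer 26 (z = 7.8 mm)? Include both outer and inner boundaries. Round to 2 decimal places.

At z = 7.8 mm: the cube is present — its section is the full 5×29.5 rectangle (perimeter 69.00 mm); the cylinder at (11.5, -2): section is a regular 24-gon, circumradius r=3 (perimeter = 2·24·3.000·sin(180°/24) = 18.80 mm); the cube at (4, 8.5) is present — its section is the full 22×21.5 rectangle (perimeter 87.00 mm); Taking the first minus the rest: starting from the 5×29.5 cube, the r=3 cylinder at (11.5, -2) misses the remaining region (no effect); the 22×21.5 cube at (4, 8.5) partially overlaps it — only the 21.00 mm² overlap (of its 473.00 mm²) is removed, clipping the outline — boundary = 69.00 mm; (whole slice rotated 50° about Z — lengths, areas and connectivity unchanged). Overall, the cross-section is a single solid region. Total boundary length (outer) = 69.00 mm.

69.00 mm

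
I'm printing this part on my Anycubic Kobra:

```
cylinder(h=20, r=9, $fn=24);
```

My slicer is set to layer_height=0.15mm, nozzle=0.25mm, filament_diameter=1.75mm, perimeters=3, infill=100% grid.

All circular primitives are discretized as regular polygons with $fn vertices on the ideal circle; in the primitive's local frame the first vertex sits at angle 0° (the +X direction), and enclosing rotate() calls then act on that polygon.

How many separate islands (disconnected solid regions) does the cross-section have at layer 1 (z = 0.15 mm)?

At z = 0.15 mm: the r=9 cylinder contributes a regular 24-gon of circumradius 9. Overall, the cross-section is a single solid region. Island count = 1.

1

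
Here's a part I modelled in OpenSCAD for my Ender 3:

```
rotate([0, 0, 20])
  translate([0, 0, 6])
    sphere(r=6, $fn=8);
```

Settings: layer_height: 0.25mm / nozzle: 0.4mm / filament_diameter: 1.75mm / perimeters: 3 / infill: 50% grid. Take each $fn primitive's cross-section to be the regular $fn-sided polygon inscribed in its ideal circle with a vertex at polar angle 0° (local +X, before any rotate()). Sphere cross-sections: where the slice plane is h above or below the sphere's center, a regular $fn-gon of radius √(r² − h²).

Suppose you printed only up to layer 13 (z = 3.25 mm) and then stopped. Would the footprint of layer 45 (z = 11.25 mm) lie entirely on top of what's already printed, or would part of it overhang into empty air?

Compare the two slices. At z = 3.25: the sphere: section is a regular 8-gon, circumradius = √(r²−h²) = √(6²−2.75²) = 5.333 (area = (8/2)·5.333²·sin(360°/8) = 80.43 mm²); (rotated 20° about Z; rotation is an isometry so areas/perimeters/island counts are preserved). At z = 11.25: the r=6 sphere contributes a regular 8-gon of circumradius √(6²−5.25²) = 2.905 (area = (8/2)·2.905²·sin(360°/8) = 23.86 mm²); (whole slice rotated 20° about Z — lengths, areas and connectivity unchanged). Checking containment: the cross-section at z = 11.25 is a subset of the cross-section at z = 3.25.

entirely on top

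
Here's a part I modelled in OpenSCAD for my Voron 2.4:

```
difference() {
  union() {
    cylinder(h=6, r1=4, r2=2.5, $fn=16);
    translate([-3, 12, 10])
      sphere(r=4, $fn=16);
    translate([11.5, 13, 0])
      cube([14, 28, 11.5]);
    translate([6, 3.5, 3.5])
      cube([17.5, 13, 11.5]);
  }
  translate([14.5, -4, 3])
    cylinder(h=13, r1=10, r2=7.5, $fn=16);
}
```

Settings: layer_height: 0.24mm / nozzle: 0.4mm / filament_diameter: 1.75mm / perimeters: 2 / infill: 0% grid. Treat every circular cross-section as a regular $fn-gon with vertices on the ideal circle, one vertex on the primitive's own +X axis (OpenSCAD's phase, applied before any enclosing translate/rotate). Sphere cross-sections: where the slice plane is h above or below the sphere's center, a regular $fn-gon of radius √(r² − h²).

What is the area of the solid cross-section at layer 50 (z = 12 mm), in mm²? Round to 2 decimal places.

261.33 mm²

At z = 12 mm: the cone does not reach this height (z outside [0, 6]); the r=4 sphere at (-3, 12) contributes a regular 16-gon of circumradius √(4²−2²) = 3.464 (area = (16/2)·3.464²·sin(360°/16) = 36.74 mm²); the cube at (11.5, 13) is not intersected at this z (z outside [0, 11.5]); the 17.5×13 cube at (6, 3.5) contributes its full rectangle (area 227.50 mm²); Combining (union): the 2 present regions are separate (no shared area or edge), so areas and boundary lengths simply add and each stays a separate island — area = 264.24 mm²; the cone at (14.5, -4) (r1=10→r2=7.5) has section circumradius 8.269 here — a regular 16-gon (area = (16/2)·8.269²·sin(360°/16) = 209.34 mm²); Subtracting the remaining from the first: starting from the result so far (264.24 mm²), the cone at (14.5, -4) partially overlaps it — only the 2.91 mm² overlap (of its 209.34 mm²) is removed, clipping the outline — area = 261.33 mm². Overall, the cross-section has 2 separate islands. Net area = 261.33 mm².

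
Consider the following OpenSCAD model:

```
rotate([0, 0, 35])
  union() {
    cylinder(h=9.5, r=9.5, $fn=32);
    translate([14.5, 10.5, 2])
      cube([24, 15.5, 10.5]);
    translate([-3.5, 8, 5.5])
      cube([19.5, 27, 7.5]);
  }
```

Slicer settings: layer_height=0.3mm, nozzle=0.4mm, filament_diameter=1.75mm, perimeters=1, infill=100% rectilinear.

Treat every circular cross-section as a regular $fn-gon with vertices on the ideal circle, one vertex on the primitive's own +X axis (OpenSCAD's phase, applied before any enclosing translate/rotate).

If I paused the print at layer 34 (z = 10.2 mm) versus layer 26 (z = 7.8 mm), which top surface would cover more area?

Layer 34 (z = 10.2): the cylinder is not intersected at this z (z outside [0, 9.5]); the cube at (14.5, 10.5) is present — its section is the full 24×15.5 rectangle (area 372.00 mm²); the cube at (-3.5, 8) (footprint 19.5×27) is included at this height (area 526.50 mm²); Combining (union): the regions partially overlap — summed areas 898.50 mm² minus the doubly-counted overlap 23.25 mm² gives 875.25 mm² — area = 875.25 mm²; (whole slice rotated 35° about Z — lengths, areas and connectivity unchanged). So its area = 875.25 mm². Layer 26 (z = 7.8): the r=9.5 cylinder contributes a regular 32-gon of circumradius 9.5 (area = (32/2)·9.500²·sin(360°/32) = 281.71 mm²); the 24×15.5 cube at (14.5, 10.5) contributes its full rectangle (area 372.00 mm²); the cube at (-3.5, 8) is present — its section is the full 19.5×27 rectangle (area 526.50 mm²); Merging all regions: the regions partially overlap — summed areas 1180.21 mm² minus the doubly-counted overlap 32.66 mm² gives 1147.55 mm² — area = 1147.55 mm²; (rotated 35° about Z; rotation is an isometry so areas/perimeters/island counts are preserved). So its area = 1147.55 mm². Layer 26 is larger (1147.55 vs 875.25 mm²).

layer 26 (z = 7.8 mm)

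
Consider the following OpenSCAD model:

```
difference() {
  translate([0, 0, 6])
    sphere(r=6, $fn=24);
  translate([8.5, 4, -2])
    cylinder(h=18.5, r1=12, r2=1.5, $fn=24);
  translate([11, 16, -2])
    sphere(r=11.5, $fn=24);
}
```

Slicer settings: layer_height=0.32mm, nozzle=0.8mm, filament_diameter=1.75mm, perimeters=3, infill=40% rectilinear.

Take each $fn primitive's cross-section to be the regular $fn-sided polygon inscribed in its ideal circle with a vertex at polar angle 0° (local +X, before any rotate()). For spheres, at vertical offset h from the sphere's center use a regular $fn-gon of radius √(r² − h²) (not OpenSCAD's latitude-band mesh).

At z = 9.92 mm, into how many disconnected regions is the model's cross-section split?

At z = 9.92 mm: the r=6 sphere slices to a regular 24-gon of circumradius 4.542 (√(r²−h²) with h=3.92 from center); the cone at (8.5, 4) (r1=12→r2=1.5) has section circumradius 5.235 here — a regular 24-gon; the sphere at (11, 16) does not reach this height (|z−center|=11.920 > r=11.5); Taking the first minus the rest: starting from the r=6 sphere, the cone at (8.5, 4) partially overlaps it — only the 0.55 mm² overlap (of its 85.10 mm²) is removed, clipping the outline — 1 connected region. The result has 1 disconnected region.

1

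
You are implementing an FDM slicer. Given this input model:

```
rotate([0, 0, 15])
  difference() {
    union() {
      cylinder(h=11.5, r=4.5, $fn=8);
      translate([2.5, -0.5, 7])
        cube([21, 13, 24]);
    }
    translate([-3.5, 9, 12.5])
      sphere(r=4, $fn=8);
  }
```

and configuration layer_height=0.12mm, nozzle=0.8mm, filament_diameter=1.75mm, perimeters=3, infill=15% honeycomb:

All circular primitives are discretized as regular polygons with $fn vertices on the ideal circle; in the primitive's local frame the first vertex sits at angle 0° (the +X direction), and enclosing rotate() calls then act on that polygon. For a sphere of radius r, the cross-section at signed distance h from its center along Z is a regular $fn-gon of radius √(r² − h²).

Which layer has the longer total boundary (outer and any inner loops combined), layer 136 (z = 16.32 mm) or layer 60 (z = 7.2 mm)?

Layer 136 (z = 16.32): the cylinder is not intersected at this z (z outside [0, 11.5]); the cube at (2.5, -0.5) (footprint 21×13) is included at this height (perimeter 68.00 mm); Merging all regions: only the 21×13 cube at (2.5, -0.5) is present, so the union is just that shape — boundary = 68.00 mm; the sphere at (-3.5, 9): section is a regular 8-gon, circumradius = √(r²−h²) = √(4²−3.82²) = 1.186 (perimeter = 2·8·1.186·sin(180°/8) = 7.26 mm); After the difference (first − rest): starting from the result so far, the r=4 sphere at (-3.5, 9) misses the remaining region (no effect) — boundary = 68.00 mm; (whole slice rotated 15° about Z — lengths, areas and connectivity unchanged). So its perimeter = 68.00 mm. Layer 60 (z = 7.2): the r=4.5 cylinder gives a regular 8-gon of circumradius 4.5 (constant along its height) (perimeter = 2·8·4.500·sin(180°/8) = 27.55 mm); the cube at (2.5, -0.5) is present — its section is the full 21×13 rectangle (perimeter 68.00 mm); Merging all regions: the regions partially overlap (shared area 5.31 mm²), so the edge portions inside another operand are dropped and the merged outline is re-measured after clipping — boundary = 85.07 mm; the sphere at (-3.5, 9) is absent (|z−center|=5.300 > r=4); Taking the first minus the rest: none of the subtracted shapes is present at this height, so the result so far is unchanged — boundary = 85.07 mm; (whole slice rotated 15° about Z — lengths, areas and connectivity unchanged). So its perimeter = 85.07 mm. Layer 60 is larger (85.07 vs 68.00 mm).

layer 60 (z = 7.2 mm)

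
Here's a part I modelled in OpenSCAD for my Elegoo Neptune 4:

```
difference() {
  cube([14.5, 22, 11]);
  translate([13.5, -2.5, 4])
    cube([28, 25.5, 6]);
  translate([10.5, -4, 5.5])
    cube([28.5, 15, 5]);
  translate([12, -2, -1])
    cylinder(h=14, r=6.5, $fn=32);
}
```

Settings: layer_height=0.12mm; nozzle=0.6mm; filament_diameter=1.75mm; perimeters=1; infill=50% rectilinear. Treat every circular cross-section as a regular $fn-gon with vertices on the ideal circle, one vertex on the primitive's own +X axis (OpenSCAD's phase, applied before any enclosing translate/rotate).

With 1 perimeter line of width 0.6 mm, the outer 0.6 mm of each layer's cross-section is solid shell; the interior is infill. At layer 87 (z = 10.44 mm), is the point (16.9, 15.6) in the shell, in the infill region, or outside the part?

outside

At z = 10.44 mm: the cube (footprint 14.5×22) is included at this height; the cube at (13.5, -2.5) is absent (z outside [4, 10]); the cube at (10.5, -4) is present — its section is the full 28.5×15 rectangle; the cylinder at (12, -2): section is a regular 32-gon, circumradius r=6.5; After the difference (first − rest): starting from the 14.5×22 cube, the 28.5×15 cube at (10.5, -4) partially overlaps it — only the 44.00 mm² overlap (of its 427.50 mm²) is removed, clipping the outline; the r=6.5 cylinder at (12, -2) partially overlaps it — only the 13.59 mm² overlap (of its 131.88 mm²) is removed, clipping the outline — 1 connected region. Overall, the cross-section is a single solid region. The nearest boundary edge runs (14.50, 22.00)→(14.50, 11.00); distance from the point to it = 2.40 mm. The point is not inside any of the regions above, so it lies outside the cross-section (2.40 mm from the nearest boundary).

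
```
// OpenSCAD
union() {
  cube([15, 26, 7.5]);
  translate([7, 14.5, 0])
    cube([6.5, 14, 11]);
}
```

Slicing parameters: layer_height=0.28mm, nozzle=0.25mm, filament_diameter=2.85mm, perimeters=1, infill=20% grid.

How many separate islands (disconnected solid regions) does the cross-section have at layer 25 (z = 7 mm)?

1

At z = 7 mm: the cube (footprint 15×26) is included at this height; the cube at (7, 14.5) is present — its section is the full 6.5×14 rectangle; Merging all regions: the regions partially overlap (shared area 74.75 mm²), so overlapping operands fuse into one piece — 1 connected region. Overall, the cross-section is a single solid region. Island count = 1.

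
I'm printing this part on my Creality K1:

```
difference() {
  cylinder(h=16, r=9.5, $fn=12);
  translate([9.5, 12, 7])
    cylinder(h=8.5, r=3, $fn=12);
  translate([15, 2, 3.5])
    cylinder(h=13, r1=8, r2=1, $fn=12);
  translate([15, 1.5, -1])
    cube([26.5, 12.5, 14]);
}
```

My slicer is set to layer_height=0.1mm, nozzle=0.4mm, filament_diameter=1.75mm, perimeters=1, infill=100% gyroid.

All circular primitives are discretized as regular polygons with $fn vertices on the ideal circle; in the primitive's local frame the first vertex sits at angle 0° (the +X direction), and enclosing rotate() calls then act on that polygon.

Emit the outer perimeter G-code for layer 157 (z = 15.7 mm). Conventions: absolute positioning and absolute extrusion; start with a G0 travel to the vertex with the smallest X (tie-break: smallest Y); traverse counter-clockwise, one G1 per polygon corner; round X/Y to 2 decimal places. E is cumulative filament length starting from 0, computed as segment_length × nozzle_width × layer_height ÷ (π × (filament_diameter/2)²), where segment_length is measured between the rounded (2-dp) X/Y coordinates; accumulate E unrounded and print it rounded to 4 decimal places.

G0 X-9.50 Y0.00 Z15.70
G1 X-8.23 Y-4.75 E0.0818
G1 X-4.75 Y-8.23 E0.1636
G1 X0.00 Y-9.50 E0.2454
G1 X4.75 Y-8.23 E0.3271
G1 X8.23 Y-4.75 E0.4090
G1 X9.50 Y0.00 E0.4908
G1 X8.23 Y4.75 E0.5725
G1 X4.75 Y8.23 E0.6544
G1 X0.00 Y9.50 E0.7361
G1 X-4.75 Y8.23 E0.8179
G1 X-8.23 Y4.75 E0.8997
G1 X-9.50 Y0.00 E0.9815

At z = 15.7 mm: the r=9.5 cylinder contributes a regular 12-gon of circumradius 9.5; the cylinder at (9.5, 12) is not intersected at this z (z outside [7, 15.5]); the cone at (15, 2) contributes a regular 12-gon of circumradius 1.431 (interpolated between r1=8 and r2=1 at t=0.938); the cube at (15, 1.5) is not intersected at this z (z outside [-1, 13]); After the difference (first − rest): starting from the r=9.5 cylinder, the cone at (15, 2) misses the remaining region (no effect) — 1 connected region. The outline is a single polygon with 12 vertices. Extrusion per mm of travel: 0.4 × 0.1 / (π × 0.875²) = 0.016630. Accumulating E over each segment gives final E = 0.9815.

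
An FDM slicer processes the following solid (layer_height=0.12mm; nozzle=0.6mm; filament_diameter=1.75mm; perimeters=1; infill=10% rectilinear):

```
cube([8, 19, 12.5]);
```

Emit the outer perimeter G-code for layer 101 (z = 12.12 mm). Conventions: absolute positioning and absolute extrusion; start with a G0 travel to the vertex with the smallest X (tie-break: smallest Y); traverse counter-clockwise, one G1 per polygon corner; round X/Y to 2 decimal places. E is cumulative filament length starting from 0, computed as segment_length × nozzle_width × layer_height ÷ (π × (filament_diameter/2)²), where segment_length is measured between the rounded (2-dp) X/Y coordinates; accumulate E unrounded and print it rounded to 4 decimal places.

At z = 12.12 mm: the cube (footprint 8×19) is included at this height. The outline is a single polygon with 4 vertices. Extrusion per mm of travel: 0.6 × 0.12 / (π × 0.875²) = 0.029934. Accumulating E over each segment gives final E = 1.6164.

G0 X0.00 Y0.00 Z12.12
G1 X8.00 Y0.00 E0.2395
G1 X8.00 Y19.00 E0.8082
G1 X0.00 Y19.00 E1.0477
G1 X0.00 Y0.00 E1.6164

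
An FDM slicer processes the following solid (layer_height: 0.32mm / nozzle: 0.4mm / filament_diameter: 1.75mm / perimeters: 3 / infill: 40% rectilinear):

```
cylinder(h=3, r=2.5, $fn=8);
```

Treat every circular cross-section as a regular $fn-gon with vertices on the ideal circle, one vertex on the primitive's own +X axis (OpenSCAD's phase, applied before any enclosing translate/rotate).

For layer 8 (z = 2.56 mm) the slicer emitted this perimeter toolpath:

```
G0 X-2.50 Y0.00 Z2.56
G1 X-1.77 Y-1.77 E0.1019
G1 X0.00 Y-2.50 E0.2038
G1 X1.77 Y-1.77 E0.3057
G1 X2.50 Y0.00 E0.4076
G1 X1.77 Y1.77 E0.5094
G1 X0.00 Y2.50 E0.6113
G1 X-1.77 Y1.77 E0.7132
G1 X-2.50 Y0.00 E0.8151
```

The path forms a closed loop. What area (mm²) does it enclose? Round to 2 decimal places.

Apply the shoelace formula to the sequence of (X, Y) vertices; enclosed area = 17.70 mm².

17.70 mm²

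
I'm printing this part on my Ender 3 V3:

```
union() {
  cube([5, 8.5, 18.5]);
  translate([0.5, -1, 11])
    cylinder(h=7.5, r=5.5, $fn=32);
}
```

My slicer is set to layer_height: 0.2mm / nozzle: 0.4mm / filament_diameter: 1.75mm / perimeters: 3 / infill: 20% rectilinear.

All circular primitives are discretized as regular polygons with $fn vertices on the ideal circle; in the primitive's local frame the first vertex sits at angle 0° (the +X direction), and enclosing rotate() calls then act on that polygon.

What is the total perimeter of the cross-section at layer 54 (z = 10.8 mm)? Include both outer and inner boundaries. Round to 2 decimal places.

27.00 mm

At z = 10.8 mm: the cube is present — its section is the full 5×8.5 rectangle (perimeter 27.00 mm); the cylinder at (0.5, -1) is not intersected at this z (z outside [11, 18.5]); Combining (union): only the 5×8.5 cube is present, so the union is just that shape — boundary = 27.00 mm. Overall, the cross-section is a single solid region. Total boundary length (outer) = 27.00 mm.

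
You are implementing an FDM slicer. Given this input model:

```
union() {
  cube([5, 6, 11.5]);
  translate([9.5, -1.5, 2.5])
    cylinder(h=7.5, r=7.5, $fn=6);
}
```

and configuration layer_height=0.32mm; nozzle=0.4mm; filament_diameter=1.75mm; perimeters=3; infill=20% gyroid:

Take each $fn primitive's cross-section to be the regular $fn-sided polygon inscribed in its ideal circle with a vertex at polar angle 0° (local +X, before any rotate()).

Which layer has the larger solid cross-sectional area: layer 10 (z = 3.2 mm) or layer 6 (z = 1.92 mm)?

layer 10 (z = 3.2 mm)

Layer 10 (z = 3.2): the 5×6 cube contributes its full rectangle (area 30.00 mm²); the cylinder at (9.5, -1.5): section is a regular 6-gon, circumradius r=7.5 (area = (6/2)·7.500²·sin(360°/6) = 146.14 mm²); Taking the union: the regions partially overlap — summed areas 176.14 mm² minus the doubly-counted overlap 3.94 mm² gives 172.20 mm² — area = 172.20 mm². So its area = 172.20 mm². Layer 6 (z = 1.92): the 5×6 cube contributes its full rectangle (area 30.00 mm²); the cylinder at (9.5, -1.5) is not intersected at this z (z outside [2.5, 10]); Merging all regions: only the 5×6 cube is present, so the union is just that shape — area = 30.00 mm². So its area = 30.00 mm². Layer 10 is larger (172.20 vs 30.00 mm²).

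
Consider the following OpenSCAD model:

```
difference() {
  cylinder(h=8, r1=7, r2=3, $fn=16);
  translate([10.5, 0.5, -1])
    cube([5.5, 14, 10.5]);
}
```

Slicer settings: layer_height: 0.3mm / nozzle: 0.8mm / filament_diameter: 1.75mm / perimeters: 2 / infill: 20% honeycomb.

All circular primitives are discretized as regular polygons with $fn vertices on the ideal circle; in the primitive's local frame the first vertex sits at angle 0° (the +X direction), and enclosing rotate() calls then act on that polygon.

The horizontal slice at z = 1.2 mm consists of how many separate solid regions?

1

At z = 1.2 mm: the cone (r1=7→r2=3) has section circumradius 6.400 here — a regular 16-gon; the 5.5×14 cube at (10.5, 0.5) contributes its full rectangle; After the difference (first − rest): starting from the cone, the 5.5×14 cube at (10.5, 0.5) misses the remaining region (no effect) — 1 connected region. The result has 1 disconnected region.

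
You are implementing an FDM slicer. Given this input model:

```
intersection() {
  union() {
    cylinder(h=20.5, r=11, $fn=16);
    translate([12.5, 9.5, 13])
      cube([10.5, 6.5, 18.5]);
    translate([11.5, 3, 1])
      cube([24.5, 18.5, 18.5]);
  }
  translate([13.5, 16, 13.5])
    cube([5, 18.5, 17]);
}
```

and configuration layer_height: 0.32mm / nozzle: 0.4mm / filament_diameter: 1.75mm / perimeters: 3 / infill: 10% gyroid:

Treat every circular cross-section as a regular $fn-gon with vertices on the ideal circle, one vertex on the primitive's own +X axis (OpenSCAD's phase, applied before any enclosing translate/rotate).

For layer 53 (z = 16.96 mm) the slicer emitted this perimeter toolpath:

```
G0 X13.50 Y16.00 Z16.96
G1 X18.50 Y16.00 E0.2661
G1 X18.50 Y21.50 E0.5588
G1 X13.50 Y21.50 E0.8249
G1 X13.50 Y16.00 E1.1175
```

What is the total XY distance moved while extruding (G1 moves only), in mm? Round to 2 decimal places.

21.00 mm

Sum the Euclidean lengths of each G1 segment: total = 21.00 mm.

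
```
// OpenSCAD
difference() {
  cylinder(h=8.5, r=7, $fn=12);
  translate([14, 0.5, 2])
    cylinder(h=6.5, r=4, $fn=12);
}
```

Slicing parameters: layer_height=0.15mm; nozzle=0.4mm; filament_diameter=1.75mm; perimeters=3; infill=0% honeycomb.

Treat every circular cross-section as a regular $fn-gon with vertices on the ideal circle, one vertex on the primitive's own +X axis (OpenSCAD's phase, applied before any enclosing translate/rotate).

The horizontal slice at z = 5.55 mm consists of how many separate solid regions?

1

At z = 5.55 mm: the r=7 cylinder gives a regular 12-gon of circumradius 7 (constant along its height); the cylinder at (14, 0.5): section is a regular 12-gon, circumradius r=4; Subtracting the remaining from the first: starting from the r=7 cylinder, the r=4 cylinder at (14, 0.5) misses the remaining region (no effect) — 1 connected region. The result has 1 disconnected region.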